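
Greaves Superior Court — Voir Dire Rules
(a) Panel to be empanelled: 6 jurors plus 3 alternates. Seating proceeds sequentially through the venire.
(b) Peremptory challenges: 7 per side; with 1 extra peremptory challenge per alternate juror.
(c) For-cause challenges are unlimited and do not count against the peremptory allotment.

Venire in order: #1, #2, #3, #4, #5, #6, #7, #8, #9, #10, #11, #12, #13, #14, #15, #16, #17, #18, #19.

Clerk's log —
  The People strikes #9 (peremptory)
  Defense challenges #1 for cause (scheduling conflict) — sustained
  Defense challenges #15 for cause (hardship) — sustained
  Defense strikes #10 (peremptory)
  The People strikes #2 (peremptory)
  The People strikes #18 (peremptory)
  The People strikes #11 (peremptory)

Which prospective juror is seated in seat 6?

Removed: #1, #2, #9, #10, #11, #15, #18.
Seating in order: seats 1–6 → #3, #4, #5, #6, #7, #8; alternates → #12, #13, #14.
So seat 6 is #8.

8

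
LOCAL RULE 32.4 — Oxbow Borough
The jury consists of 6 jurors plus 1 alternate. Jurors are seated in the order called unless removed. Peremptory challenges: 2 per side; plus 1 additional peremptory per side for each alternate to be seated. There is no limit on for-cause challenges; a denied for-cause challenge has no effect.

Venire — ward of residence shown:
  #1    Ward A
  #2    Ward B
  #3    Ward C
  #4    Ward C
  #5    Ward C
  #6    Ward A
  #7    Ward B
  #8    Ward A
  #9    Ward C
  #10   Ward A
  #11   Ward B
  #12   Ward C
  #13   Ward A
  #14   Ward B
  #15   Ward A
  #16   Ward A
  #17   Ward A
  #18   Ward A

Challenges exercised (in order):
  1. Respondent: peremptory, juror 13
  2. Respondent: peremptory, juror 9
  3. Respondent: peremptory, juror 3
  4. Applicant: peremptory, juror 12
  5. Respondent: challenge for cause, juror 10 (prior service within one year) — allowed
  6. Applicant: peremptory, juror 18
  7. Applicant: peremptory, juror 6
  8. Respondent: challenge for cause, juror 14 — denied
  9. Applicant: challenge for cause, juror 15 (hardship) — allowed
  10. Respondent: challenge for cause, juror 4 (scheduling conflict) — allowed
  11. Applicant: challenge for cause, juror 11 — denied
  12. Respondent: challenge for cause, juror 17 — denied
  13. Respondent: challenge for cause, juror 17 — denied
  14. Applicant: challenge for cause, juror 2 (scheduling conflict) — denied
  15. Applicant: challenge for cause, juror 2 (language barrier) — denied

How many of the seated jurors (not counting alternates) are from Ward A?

2

Removed: #3, #4, #6, #9, #10, #12, #13, #15, #18.
Seated jurors 1–6: #1, #2, #5, #7, #8, #11 (alternates #14 not counted).
Of those, in Ward A: #1, #8 → 2.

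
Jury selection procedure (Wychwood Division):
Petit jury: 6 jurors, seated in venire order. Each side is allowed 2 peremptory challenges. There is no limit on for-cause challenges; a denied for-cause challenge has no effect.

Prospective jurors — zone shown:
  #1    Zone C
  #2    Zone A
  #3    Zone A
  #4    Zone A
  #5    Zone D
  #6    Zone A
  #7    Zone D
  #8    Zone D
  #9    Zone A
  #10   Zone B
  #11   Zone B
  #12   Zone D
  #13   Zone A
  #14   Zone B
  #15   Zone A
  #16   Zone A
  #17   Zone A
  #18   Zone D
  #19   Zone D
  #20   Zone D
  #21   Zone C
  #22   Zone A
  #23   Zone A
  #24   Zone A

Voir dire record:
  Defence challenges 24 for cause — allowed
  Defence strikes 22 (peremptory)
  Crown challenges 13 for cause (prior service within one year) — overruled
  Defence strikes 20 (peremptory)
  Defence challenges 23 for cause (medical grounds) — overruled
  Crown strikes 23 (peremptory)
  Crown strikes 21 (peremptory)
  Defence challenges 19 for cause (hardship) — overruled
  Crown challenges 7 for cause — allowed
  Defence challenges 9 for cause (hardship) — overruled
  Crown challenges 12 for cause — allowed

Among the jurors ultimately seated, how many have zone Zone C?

1

Removed: #7, #12, #20, #21, #22, #23, #24.
Seated jurors 1–6: #1, #2, #3, #4, #5, #6.
Of those, in Zone C: #1 → 1.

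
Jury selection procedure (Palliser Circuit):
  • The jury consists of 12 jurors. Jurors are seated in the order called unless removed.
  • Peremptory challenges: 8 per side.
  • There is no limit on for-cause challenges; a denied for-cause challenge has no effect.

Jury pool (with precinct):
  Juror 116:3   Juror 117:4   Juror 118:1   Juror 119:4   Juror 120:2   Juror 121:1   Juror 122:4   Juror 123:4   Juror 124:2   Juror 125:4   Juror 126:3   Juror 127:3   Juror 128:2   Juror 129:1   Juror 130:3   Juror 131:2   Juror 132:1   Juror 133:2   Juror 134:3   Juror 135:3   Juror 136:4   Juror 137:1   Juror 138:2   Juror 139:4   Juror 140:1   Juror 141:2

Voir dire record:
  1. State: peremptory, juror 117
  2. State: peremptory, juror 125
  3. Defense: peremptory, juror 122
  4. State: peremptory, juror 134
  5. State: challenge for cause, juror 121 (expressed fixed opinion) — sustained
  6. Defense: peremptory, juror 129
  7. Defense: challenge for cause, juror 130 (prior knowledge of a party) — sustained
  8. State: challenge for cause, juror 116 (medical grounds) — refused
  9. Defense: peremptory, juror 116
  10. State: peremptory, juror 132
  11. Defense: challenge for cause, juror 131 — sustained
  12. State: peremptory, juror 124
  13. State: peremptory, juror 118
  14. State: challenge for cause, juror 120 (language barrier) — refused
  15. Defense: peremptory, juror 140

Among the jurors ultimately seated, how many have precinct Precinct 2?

Removed: #116, #117, #118, #121, #122, #124, #125, #129, #130, #131, #132, #134, #140.
Seated jurors 1–12: #119, #120, #123, #126, #127, #128, #133, #135, #136, #137, #138, #139.
Of those, in Precinct 2: #120, #128, #133, #138 → 4.

4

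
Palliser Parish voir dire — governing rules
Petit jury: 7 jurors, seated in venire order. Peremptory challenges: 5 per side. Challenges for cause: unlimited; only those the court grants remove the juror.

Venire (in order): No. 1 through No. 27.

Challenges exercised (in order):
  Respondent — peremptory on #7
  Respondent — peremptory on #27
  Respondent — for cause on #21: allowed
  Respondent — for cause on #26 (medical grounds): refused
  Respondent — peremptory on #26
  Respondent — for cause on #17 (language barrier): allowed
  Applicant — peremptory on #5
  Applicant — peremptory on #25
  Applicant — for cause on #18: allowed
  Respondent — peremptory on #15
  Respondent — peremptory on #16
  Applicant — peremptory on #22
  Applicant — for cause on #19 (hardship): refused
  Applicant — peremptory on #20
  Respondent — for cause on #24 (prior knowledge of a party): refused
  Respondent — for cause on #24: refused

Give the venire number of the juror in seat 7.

9

Removed: #5, #7, #15, #16, #17, #18, #20, #21, #22, #25, #26, #27. (#19, #24 stay — for-cause denied.)
Seating in order: seats 1–7 → #1, #2, #3, #4, #6, #8, #9.
So seat 7 is #9.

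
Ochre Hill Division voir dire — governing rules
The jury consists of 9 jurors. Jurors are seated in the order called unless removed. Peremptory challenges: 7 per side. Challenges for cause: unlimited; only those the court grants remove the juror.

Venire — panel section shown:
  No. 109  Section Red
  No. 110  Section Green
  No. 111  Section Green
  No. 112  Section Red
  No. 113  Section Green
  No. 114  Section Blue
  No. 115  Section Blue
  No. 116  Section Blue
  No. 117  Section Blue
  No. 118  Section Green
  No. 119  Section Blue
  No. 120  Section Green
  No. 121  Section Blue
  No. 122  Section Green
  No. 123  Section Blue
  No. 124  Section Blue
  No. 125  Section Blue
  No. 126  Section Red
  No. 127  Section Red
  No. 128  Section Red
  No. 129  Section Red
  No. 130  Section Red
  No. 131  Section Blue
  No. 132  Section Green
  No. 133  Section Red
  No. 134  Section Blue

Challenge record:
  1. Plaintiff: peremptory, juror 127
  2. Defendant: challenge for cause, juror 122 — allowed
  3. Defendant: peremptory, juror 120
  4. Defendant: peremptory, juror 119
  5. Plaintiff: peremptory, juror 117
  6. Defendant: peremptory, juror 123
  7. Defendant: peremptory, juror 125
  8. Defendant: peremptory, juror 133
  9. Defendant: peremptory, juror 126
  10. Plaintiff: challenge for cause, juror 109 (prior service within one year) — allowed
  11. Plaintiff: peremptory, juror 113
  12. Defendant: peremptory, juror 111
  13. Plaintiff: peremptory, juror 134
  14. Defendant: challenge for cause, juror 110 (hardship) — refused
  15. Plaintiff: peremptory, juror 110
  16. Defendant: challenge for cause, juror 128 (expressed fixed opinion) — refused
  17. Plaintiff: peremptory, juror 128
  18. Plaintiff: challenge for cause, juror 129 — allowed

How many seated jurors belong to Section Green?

1

Removed: #109, #110, #111, #113, #117, #119, #120, #122, #123, #125, #126, #127, #128, #129, #133, #134.
Seated jurors 1–9: #112, #114, #115, #116, #118, #121, #124, #130, #131.
Of those, in Section Green: #118 → 1.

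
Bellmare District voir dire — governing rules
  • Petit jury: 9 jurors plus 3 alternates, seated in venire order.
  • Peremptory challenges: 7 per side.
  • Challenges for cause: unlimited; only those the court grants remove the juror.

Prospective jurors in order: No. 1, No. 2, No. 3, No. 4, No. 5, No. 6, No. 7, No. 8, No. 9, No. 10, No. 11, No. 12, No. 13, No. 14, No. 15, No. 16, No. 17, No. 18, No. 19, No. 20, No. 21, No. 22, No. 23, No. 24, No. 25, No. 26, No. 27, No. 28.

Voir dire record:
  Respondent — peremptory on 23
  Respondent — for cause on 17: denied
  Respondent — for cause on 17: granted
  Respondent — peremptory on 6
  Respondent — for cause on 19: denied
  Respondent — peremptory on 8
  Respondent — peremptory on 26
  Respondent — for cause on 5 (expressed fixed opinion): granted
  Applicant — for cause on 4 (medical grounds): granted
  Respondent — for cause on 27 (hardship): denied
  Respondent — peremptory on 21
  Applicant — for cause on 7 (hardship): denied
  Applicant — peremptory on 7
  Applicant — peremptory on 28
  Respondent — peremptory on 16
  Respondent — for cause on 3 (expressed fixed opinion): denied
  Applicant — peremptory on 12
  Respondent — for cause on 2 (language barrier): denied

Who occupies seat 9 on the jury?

Removed: #4, #5, #6, #7, #8, #12, #16, #17, #21, #23, #26, #28. (#2, #3, #19, #27 stay — for-cause denied.)
Filling seats in venire order through position 9: #1, #2, #3, #9, #10, #11, #13, #14, #15.
So seat 9 is #15.

15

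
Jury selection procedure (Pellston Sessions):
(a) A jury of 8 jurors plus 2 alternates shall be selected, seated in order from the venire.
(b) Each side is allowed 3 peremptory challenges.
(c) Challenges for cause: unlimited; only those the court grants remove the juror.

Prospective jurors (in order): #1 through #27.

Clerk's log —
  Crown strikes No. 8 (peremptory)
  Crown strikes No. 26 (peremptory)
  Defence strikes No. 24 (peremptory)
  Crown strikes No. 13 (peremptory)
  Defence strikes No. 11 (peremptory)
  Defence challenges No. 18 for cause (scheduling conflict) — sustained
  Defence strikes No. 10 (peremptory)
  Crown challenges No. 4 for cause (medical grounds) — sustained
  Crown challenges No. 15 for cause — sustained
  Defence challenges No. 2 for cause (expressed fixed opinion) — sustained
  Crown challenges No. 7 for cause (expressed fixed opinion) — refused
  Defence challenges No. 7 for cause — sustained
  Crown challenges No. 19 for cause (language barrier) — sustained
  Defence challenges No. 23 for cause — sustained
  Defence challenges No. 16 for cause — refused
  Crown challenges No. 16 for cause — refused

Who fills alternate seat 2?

Removed: #2, #4, #7, #8, #10, #11, #13, #15, #18, #19, #23, #24, #26. (#16 stays — for-cause denied.)
Filling seats in venire order through position 10: #1, #3, #5, #6, #9, #12, #14, #16, #17, #20.
So alternate 2 is #20.

20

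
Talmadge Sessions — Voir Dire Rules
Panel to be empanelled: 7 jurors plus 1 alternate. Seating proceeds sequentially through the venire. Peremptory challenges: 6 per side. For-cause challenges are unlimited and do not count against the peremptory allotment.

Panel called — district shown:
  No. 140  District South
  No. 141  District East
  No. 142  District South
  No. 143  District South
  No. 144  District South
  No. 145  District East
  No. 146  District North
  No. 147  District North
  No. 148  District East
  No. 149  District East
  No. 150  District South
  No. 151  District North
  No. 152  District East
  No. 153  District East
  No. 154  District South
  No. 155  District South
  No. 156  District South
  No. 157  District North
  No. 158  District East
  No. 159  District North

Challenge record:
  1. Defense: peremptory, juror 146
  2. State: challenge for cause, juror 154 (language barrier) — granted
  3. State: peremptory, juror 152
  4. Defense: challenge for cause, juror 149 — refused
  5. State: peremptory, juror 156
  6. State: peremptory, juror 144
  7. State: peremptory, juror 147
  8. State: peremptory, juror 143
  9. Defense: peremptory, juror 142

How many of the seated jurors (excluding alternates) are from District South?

Removed: #142, #143, #144, #146, #147, #152, #154, #156.
Seated jurors 1–7: #140, #141, #145, #148, #149, #150, #151 (alternates #153 not counted).
Of those, in District South: #140, #150 → 2.

2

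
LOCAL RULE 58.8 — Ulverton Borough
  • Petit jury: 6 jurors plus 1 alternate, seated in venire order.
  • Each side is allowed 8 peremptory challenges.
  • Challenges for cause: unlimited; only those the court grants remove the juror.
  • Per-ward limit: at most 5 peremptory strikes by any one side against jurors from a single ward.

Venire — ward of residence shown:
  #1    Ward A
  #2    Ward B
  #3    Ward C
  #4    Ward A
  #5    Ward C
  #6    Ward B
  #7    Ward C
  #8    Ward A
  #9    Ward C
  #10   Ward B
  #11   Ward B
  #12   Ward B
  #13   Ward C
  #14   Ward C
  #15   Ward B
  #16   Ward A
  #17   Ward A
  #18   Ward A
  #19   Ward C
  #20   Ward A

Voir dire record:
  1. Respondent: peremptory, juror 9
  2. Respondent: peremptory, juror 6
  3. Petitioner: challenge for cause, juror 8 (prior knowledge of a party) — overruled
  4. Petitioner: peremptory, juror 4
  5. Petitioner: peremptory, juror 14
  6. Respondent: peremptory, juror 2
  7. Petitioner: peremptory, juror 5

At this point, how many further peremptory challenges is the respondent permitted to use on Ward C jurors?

Respondent peremptories so far: #9, #6, #2 — 3 of 8 used, 5 left overall.
Against Ward C: #9 — 1 used; per-ward cap 5 leaves 4.
Binding limit: min(5, 4) = 4.

4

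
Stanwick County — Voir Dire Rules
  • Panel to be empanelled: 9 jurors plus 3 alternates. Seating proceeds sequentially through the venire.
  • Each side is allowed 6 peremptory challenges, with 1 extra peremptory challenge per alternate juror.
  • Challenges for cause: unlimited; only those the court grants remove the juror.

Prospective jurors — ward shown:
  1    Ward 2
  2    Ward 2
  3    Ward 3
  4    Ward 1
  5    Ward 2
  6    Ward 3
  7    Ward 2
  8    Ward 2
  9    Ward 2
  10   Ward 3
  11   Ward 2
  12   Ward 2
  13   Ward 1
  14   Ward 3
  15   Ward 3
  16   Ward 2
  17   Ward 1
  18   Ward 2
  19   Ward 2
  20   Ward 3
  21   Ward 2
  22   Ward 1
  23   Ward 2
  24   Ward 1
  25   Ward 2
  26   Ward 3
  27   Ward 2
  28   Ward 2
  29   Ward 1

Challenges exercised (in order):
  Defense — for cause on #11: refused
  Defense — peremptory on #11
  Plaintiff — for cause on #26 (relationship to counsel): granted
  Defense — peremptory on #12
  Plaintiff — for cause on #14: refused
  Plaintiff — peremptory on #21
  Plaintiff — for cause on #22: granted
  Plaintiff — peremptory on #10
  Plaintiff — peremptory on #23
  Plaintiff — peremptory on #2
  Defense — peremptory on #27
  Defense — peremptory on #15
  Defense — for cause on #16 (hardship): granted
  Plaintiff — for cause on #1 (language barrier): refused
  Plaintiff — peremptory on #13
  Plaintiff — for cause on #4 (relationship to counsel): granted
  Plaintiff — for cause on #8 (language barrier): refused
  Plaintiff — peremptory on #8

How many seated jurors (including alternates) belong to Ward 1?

2

Removed: #2, #4, #8, #10, #11, #12, #13, #15, #16, #21, #22, #23, #26, #27.
Seated (12 incl. alternates): #1, #3, #5, #6, #7, #9, #14, #17, #18, #19, #20, #24.
Of those, in Ward 1: #17, #24 → 2.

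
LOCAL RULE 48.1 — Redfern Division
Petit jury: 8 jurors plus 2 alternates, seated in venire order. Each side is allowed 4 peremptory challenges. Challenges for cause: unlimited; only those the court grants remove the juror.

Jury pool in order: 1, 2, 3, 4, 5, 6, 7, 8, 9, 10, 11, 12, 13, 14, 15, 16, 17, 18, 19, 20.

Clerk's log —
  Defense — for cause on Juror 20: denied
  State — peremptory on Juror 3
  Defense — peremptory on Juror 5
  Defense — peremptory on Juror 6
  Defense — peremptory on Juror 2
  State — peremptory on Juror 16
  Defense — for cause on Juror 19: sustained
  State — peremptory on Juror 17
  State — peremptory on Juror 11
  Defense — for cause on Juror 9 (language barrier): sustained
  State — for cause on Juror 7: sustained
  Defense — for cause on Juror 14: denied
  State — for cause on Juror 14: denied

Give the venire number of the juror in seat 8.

15

Removed: #2, #3, #5, #6, #7, #9, #11, #16, #17, #19. (#14, #20 stay — for-cause denied.)
Seating in order: seats 1–8 → #1, #4, #8, #10, #12, #13, #14, #15; alternates → #18, #20.
So seat 8 is #15.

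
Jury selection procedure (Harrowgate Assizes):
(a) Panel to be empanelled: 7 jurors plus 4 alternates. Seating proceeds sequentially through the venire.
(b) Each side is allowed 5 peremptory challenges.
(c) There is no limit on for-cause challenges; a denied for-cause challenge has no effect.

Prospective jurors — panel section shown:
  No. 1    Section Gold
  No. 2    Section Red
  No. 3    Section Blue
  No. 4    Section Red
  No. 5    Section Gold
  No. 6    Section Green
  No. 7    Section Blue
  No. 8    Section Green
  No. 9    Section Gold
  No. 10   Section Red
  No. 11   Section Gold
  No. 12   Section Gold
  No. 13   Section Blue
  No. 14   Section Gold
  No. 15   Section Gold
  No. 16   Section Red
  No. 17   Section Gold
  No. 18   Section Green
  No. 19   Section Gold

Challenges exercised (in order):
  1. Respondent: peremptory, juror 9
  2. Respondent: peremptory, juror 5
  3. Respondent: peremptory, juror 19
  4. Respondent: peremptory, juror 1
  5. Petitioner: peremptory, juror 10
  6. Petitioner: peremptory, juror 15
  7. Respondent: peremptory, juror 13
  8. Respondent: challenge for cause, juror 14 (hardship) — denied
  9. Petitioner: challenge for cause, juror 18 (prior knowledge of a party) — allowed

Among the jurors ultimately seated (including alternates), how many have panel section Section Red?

3

Removed: #1, #5, #9, #10, #13, #15, #18, #19.
Seated (11 incl. alternates): #2, #3, #4, #6, #7, #8, #11, #12, #14, #16, #17.
Of those, in Section Red: #2, #4, #16 → 3.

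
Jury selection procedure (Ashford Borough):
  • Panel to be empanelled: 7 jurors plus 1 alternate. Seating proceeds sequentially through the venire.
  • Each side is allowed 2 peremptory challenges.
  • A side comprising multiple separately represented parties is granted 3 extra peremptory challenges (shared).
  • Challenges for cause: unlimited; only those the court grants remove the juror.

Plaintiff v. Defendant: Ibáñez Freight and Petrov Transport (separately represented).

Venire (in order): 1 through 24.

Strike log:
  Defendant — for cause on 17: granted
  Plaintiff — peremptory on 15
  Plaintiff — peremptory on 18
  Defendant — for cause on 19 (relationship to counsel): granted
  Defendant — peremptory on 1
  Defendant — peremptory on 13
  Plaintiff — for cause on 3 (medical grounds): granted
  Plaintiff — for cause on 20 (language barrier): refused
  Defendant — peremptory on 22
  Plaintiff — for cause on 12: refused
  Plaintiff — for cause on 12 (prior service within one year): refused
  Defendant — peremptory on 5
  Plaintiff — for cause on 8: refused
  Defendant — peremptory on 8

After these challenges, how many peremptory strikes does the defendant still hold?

0

Defendant allotment: 2 base + 3 multi-party = 5.
Defendant peremptories used: #1, #13, #22, #5, #8 — 5 (for-cause on #17, #19 don't count).
Remaining: 5 − 5 = 0.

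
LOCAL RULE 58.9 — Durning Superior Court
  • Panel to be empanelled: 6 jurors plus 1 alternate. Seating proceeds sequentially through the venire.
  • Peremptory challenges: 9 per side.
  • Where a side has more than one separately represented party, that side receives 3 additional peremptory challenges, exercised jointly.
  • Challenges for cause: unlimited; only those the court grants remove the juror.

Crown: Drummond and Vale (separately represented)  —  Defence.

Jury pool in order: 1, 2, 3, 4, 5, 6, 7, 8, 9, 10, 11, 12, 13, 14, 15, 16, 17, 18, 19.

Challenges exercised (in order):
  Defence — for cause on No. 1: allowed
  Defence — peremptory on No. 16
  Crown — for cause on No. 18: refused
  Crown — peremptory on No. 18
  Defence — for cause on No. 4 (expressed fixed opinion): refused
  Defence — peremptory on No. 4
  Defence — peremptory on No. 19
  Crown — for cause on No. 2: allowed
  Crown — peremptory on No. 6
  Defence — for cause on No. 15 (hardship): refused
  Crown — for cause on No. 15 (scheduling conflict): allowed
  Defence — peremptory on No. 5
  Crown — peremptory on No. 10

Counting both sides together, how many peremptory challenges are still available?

Crown allotment: 9 base + 3 multi-party = 12. Defence allotment: 9.
Crown peremptories used: #18, #6, #10 — 3 (for-cause on #18, #2, #15 don't count).
Defence peremptories used: #16, #4, #19, #5 — 4 (for-cause on #1, #4, #15 don't count).
Remaining: (12 − 3) + (9 − 4) = 14.

14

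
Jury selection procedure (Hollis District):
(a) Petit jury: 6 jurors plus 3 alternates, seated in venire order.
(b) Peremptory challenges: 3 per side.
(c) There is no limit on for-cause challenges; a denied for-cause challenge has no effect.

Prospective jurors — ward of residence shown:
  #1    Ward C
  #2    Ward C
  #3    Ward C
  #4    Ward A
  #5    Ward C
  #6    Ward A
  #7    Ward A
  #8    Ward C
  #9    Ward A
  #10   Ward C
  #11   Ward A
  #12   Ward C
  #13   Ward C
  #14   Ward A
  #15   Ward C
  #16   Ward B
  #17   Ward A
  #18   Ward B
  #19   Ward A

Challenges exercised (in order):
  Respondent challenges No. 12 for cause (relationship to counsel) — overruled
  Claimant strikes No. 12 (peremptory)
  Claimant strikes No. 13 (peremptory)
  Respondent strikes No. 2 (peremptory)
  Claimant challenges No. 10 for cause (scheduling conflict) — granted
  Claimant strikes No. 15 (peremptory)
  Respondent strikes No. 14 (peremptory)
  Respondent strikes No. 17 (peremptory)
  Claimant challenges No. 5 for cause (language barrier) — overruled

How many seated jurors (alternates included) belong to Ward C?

Removed: #2, #10, #12, #13, #14, #15, #17.
Seated (9 incl. alternates): #1, #3, #4, #5, #6, #7, #8, #9, #11.
Of those, in Ward C: #1, #3, #5, #8 → 4.

4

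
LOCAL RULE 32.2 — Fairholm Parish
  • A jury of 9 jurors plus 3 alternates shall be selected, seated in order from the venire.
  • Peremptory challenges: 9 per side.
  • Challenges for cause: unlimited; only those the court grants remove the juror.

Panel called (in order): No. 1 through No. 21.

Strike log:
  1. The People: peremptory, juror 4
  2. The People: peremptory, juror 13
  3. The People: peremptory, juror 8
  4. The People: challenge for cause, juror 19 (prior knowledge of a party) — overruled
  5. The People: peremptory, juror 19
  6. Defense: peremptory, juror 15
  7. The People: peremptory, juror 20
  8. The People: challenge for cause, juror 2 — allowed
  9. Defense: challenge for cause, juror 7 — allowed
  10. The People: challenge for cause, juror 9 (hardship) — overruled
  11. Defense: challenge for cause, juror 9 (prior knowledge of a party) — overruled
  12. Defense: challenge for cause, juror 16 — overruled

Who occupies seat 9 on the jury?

Removed: #2, #4, #7, #8, #13, #15, #19, #20. (#9, #16 stay — for-cause denied.)
Filling seats in venire order through position 9: #1, #3, #5, #6, #9, #10, #11, #12, #14.
So seat 9 is #14.

14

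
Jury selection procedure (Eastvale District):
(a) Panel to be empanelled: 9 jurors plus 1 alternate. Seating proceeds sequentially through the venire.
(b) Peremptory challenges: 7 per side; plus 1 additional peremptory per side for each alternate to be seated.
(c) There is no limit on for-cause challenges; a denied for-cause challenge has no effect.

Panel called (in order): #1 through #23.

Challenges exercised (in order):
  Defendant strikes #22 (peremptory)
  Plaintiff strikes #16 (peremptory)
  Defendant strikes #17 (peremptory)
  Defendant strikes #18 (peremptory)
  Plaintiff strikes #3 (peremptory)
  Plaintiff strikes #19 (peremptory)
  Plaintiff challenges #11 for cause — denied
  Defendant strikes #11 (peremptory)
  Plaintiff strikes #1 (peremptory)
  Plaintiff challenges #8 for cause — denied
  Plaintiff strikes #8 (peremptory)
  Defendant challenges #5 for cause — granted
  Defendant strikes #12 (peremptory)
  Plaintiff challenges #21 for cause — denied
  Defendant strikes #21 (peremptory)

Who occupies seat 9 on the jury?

15

Removed: #1, #3, #5, #8, #11, #12, #16, #17, #18, #19, #21, #22.
Seating in order: seats 1–9 → #2, #4, #6, #7, #9, #10, #13, #14, #15; alternates → #20.
So seat 9 is #15.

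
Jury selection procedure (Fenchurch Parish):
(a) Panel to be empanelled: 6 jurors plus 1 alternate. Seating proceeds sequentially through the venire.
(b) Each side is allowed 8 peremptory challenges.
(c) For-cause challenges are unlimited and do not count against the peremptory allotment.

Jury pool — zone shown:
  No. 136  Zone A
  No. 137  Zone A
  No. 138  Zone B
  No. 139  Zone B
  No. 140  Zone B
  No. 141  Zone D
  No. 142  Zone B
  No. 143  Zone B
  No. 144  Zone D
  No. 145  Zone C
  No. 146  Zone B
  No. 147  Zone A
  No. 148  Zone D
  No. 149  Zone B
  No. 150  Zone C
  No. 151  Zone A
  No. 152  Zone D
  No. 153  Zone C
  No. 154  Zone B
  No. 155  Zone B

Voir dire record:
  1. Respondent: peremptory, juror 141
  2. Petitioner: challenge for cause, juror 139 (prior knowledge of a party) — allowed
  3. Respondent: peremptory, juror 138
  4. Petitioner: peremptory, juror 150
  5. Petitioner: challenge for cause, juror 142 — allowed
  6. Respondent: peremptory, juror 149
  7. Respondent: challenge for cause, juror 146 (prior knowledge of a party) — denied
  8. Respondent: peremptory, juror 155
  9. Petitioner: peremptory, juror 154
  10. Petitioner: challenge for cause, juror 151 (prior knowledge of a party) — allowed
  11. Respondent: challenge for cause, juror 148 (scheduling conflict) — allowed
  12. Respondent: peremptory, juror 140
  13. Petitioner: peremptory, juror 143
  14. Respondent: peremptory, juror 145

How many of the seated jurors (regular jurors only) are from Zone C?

0

Removed: #138, #139, #140, #141, #142, #143, #145, #148, #149, #150, #151, #154, #155.
Seated jurors 1–6: #136, #137, #144, #146, #147, #152 (alternates #153 not counted).
None of those are in Zone C → 0.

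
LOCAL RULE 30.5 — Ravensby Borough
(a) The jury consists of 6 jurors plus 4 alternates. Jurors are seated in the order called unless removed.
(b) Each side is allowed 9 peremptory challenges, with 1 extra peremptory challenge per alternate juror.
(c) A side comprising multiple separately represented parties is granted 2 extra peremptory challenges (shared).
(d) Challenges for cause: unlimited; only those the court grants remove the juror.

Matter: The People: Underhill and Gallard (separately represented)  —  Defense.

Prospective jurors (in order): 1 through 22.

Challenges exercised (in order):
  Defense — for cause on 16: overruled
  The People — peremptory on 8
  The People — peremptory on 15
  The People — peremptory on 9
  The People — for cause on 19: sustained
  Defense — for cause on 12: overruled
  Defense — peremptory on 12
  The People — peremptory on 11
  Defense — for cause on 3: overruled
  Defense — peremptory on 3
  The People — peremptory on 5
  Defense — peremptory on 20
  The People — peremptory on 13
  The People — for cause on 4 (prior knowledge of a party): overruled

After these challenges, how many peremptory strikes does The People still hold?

The People allotment: 9 base + 1 × 4 alternates + 2 multi-party = 15.
The People peremptories used: #8, #15, #9, #11, #5, #13 — 6 (for-cause on #19, #4 don't count).
Remaining: 15 − 6 = 9.

9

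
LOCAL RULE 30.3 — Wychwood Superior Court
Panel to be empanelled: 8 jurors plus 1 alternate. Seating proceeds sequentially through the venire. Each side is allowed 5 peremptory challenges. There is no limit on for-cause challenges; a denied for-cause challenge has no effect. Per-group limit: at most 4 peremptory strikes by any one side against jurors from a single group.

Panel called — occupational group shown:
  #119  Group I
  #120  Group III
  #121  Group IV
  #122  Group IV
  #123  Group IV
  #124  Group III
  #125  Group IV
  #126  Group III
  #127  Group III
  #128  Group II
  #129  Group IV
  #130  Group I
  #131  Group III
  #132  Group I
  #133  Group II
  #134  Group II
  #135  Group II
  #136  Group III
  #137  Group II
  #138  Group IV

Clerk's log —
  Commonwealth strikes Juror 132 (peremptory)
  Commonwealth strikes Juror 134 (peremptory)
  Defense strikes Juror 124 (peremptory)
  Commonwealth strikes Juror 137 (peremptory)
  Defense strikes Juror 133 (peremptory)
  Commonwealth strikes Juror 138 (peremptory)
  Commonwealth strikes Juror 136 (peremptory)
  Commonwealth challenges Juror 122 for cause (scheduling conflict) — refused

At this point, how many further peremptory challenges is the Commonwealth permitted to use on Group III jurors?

Commonwealth peremptories so far: #132, #134, #137, #138, #136 — 5 of 5 used, 0 left overall.
Against Group III: #136 — 1 used; per-group cap 4 leaves 3.
Binding limit: min(0, 3) = 0.

0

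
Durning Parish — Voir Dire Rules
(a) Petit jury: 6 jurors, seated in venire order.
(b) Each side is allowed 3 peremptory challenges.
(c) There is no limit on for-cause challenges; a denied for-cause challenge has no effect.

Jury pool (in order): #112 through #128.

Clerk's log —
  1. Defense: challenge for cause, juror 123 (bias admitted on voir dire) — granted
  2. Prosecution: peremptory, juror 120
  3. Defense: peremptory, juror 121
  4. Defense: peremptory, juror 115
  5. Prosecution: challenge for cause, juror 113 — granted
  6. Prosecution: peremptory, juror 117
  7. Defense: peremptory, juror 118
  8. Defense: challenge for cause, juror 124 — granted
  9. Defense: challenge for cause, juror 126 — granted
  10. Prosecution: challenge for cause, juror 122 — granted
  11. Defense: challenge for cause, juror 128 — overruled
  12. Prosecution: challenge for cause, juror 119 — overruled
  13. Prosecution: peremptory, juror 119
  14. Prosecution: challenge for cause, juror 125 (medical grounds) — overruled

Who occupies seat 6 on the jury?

Removed: #113, #115, #117, #118, #119, #120, #121, #122, #123, #124, #126. (#125, #128 stay — for-cause denied.)
Seating in order: seats 1–6 → #112, #114, #116, #125, #127, #128.
So seat 6 is #128.

128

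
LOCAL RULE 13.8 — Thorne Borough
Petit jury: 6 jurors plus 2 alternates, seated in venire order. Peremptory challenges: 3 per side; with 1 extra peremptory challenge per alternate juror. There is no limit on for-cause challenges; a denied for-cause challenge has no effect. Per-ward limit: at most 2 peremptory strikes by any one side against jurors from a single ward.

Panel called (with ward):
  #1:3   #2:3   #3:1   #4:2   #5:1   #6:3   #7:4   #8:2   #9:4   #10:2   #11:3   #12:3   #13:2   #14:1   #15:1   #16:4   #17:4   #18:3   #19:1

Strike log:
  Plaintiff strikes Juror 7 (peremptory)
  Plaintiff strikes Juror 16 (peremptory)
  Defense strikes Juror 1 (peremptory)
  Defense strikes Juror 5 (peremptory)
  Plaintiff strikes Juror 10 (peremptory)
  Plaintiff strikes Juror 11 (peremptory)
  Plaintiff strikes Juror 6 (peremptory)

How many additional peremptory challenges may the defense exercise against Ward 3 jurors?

Defense peremptories so far: #1, #5 — 2 of 5 used, 3 left overall.
Against Ward 3: #1 — 1 used; per-ward cap 2 leaves 1.
Binding limit: min(3, 1) = 1.

1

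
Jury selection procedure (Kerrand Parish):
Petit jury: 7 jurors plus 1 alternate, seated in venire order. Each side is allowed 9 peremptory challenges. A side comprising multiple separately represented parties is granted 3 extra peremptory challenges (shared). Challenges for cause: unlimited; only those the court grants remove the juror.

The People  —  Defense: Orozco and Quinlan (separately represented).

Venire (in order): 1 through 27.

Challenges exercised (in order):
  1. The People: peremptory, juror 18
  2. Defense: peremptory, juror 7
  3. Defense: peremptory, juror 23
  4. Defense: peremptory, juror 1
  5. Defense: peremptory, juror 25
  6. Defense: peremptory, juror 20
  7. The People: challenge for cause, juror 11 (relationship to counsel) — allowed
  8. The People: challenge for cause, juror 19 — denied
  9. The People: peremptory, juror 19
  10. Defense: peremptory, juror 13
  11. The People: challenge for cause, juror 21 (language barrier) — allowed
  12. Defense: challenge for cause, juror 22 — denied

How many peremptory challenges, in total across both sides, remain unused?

The People allotment: 9. Defense allotment: 9 base + 3 multi-party = 12.
The People peremptories used: #18, #19 — 2 (for-cause on #11, #19, #21 don't count).
Defense peremptories used: #7, #23, #1, #25, #20, #13 — 6 (the for-cause on #22 doesn't count).
Remaining: (9 − 2) + (12 − 6) = 13.

13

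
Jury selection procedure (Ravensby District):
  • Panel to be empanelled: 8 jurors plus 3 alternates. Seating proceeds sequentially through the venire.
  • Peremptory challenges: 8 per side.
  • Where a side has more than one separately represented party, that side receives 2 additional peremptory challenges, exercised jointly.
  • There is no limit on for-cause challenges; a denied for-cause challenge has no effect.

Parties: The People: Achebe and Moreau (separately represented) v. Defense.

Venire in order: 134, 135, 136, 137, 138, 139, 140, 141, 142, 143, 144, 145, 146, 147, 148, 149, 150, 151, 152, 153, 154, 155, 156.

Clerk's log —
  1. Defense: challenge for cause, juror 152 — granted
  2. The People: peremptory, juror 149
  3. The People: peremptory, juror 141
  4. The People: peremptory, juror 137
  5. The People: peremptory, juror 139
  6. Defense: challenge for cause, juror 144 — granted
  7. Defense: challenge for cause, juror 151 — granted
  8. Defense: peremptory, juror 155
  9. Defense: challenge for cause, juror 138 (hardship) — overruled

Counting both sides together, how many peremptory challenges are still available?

The People allotment: 8 base + 2 multi-party = 10. Defense allotment: 8.
The People peremptories used: #149, #141, #137, #139 — 4.
Defense peremptories used: #155 — 1 (for-cause on #152, #144, #151, #138 don't count).
Remaining: (10 − 4) + (8 − 1) = 13.

13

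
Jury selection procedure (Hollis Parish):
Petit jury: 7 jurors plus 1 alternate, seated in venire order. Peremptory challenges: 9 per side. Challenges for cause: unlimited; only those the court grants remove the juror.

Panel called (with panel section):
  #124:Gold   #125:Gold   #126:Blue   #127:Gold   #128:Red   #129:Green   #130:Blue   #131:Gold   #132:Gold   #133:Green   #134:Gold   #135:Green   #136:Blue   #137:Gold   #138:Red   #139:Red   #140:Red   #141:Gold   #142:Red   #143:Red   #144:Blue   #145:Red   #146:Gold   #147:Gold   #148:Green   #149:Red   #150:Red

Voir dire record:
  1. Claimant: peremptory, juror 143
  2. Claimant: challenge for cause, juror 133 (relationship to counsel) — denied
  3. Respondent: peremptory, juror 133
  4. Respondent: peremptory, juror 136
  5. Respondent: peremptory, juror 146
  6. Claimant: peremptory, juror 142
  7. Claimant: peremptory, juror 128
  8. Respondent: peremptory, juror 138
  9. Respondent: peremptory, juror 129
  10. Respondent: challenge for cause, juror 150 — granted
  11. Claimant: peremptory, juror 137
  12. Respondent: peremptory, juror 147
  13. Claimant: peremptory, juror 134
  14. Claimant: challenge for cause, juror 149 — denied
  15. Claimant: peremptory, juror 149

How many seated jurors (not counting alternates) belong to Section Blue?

Removed: #128, #129, #133, #134, #136, #137, #138, #142, #143, #146, #147, #149, #150.
Seated jurors 1–7: #124, #125, #126, #127, #130, #131, #132 (alternates #135 not counted).
Of those, in Section Blue: #126, #130 → 2.

2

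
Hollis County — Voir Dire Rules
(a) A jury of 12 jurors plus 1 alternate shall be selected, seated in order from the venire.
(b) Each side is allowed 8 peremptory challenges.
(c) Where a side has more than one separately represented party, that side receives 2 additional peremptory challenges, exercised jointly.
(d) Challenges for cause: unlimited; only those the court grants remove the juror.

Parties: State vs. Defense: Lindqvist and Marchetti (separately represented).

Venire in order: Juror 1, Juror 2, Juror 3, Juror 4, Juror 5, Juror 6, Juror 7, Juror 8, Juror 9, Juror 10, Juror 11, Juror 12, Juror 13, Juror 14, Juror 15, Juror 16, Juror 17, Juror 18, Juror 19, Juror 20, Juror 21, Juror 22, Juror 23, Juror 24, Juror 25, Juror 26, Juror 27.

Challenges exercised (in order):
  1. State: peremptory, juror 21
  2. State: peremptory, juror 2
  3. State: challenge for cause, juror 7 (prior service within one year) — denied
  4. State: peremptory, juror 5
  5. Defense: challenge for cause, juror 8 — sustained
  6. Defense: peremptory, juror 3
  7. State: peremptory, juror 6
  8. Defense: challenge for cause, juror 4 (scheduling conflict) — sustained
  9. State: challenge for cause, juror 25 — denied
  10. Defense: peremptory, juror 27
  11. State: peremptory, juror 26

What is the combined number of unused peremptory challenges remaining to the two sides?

State allotment: 8. Defense allotment: 8 base + 2 multi-party = 10.
State peremptories used: #21, #2, #5, #6, #26 — 5 (for-cause on #7, #25 don't count).
Defense peremptories used: #3, #27 — 2 (for-cause on #8, #4 don't count).
Remaining: (8 − 5) + (10 − 2) = 11.

11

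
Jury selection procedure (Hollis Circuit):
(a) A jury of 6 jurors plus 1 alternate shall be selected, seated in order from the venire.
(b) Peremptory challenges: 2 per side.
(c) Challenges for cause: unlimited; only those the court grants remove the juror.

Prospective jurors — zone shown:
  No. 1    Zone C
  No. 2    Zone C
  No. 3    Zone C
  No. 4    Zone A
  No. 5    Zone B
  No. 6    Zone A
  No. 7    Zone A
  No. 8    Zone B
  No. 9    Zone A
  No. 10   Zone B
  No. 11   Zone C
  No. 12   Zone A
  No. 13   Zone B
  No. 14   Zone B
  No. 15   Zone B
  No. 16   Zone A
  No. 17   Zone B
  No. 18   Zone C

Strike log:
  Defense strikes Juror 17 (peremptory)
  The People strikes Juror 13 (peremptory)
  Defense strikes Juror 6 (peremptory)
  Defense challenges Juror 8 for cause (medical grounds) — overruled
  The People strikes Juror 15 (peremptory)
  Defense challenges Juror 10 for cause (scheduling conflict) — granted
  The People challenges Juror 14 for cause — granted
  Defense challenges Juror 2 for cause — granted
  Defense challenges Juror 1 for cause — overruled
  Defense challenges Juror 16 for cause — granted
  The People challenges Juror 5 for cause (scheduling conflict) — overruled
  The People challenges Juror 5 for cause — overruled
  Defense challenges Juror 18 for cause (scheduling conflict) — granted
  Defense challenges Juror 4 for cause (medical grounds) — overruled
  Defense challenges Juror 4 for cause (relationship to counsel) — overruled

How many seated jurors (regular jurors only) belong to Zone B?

2

Removed: #2, #6, #10, #13, #14, #15, #16, #17, #18.
Seated jurors 1–6: #1, #3, #4, #5, #7, #8 (alternates #9 not counted).
Of those, in Zone B: #5, #8 → 2.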